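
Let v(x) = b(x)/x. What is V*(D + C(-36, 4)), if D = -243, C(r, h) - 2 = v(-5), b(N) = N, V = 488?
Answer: -117120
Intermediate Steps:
v(x) = 1 (v(x) = x/x = 1)
C(r, h) = 3 (C(r, h) = 2 + 1 = 3)
V*(D + C(-36, 4)) = 488*(-243 + 3) = 488*(-240) = -117120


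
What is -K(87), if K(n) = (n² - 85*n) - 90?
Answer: -84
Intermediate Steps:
K(n) = -90 + n² - 85*n
-K(87) = -(-90 + 87² - 85*87) = -(-90 + 7569 - 7395) = -1*84 = -84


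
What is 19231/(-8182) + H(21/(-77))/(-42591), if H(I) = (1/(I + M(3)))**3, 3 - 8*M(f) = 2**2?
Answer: -35111944158971/14941061220750 ≈ -2.3500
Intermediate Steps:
M(f) = -1/8 (M(f) = 3/8 - 1/8*2**2 = 3/8 - 1/8*4 = 3/8 - 1/2 = -1/8)
H(I) = (-1/8 + I)**(-3) (H(I) = (1/(I - 1/8))**3 = (1/(-1/8 + I))**3 = (-1/8 + I)**(-3))
19231/(-8182) + H(21/(-77))/(-42591) = 19231/(-8182) + (512/(-1 + 8*(21/(-77)))**3)/(-42591) = 19231*(-1/8182) + (512/(-1 + 8*(21*(-1/77)))**3)*(-1/42591) = -19231/8182 + (512/(-1 + 8*(-3/11))**3)*(-1/42591) = -19231/8182 + (512/(-1 - 24/11)**3)*(-1/42591) = -19231/8182 + (512/(-35/11)**3)*(-1/42591) = -19231/8182 + (512*(-1331/42875))*(-1/42591) = -19231/8182 - 681472/42875*(-1/42591) = -19231/8182 + 681472/1826089125 = -35111944158971/14941061220750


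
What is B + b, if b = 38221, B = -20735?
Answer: 17486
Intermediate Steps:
B + b = -20735 + 38221 = 17486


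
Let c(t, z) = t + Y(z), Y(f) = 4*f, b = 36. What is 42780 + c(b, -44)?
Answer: 42640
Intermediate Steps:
c(t, z) = t + 4*z
42780 + c(b, -44) = 42780 + (36 + 4*(-44)) = 42780 + (36 - 176) = 42780 - 140 = 42640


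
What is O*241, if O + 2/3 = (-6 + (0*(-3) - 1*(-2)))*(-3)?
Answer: 8194/3 ≈ 2731.3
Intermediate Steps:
O = 34/3 (O = -2/3 + (-6 + (0*(-3) - 1*(-2)))*(-3) = -2/3 + (-6 + (0 + 2))*(-3) = -2/3 + (-6 + 2)*(-3) = -2/3 - 4*(-3) = -2/3 + 12 = 34/3 ≈ 11.333)
O*241 = (34/3)*241 = 8194/3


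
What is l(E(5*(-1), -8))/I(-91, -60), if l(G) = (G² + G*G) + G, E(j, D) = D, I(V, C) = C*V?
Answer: 2/91 ≈ 0.021978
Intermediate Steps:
l(G) = G + 2*G² (l(G) = (G² + G²) + G = 2*G² + G = G + 2*G²)
l(E(5*(-1), -8))/I(-91, -60) = (-8*(1 + 2*(-8)))/((-60*(-91))) = -8*(1 - 16)/5460 = -8*(-15)*(1/5460) = 120*(1/5460) = 2/91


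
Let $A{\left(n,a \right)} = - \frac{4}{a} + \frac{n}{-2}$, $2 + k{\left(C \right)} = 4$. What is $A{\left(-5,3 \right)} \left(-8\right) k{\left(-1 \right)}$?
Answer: $- \frac{56}{3} \approx -18.667$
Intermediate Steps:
$k{\left(C \right)} = 2$ ($k{\left(C \right)} = -2 + 4 = 2$)
$A{\left(n,a \right)} = - \frac{4}{a} - \frac{n}{2}$ ($A{\left(n,a \right)} = - \frac{4}{a} + n \left(- \frac{1}{2}\right) = - \frac{4}{a} - \frac{n}{2}$)
$A{\left(-5,3 \right)} \left(-8\right) k{\left(-1 \right)} = \left(- \frac{4}{3} - - \frac{5}{2}\right) \left(-8\right) 2 = \left(\left(-4\right) \frac{1}{3} + \frac{5}{2}\right) \left(-8\right) 2 = \left(- \frac{4}{3} + \frac{5}{2}\right) \left(-8\right) 2 = \frac{7}{6} \left(-8\right) 2 = \left(- \frac{28}{3}\right) 2 = - \frac{56}{3}$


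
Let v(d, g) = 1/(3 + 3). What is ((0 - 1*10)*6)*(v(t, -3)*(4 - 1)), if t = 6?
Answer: -30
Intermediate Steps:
v(d, g) = ⅙ (v(d, g) = 1/6 = ⅙)
((0 - 1*10)*6)*(v(t, -3)*(4 - 1)) = ((0 - 1*10)*6)*((4 - 1)/6) = ((0 - 10)*6)*((⅙)*3) = -10*6*(½) = -60*½ = -30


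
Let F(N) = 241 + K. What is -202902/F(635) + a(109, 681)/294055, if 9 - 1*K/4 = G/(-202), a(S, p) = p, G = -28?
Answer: -2008693364803/2736769885 ≈ -733.96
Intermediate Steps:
K = 3580/101 (K = 36 - (-112)/(-202) = 36 - (-112)*(-1)/202 = 36 - 4*14/101 = 36 - 56/101 = 3580/101 ≈ 35.446)
F(N) = 27921/101 (F(N) = 241 + 3580/101 = 27921/101)
-202902/F(635) + a(109, 681)/294055 = -202902/27921/101 + 681/294055 = -202902*101/27921 + 681*(1/294055) = -6831034/9307 + 681/294055 = -2008693364803/2736769885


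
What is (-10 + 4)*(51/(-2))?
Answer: 153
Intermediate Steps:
(-10 + 4)*(51/(-2)) = -306*(-1)/2 = -6*(-51/2) = 153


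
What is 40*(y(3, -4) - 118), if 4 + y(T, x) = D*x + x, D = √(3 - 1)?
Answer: -5040 - 160*√2 ≈ -5266.3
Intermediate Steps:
D = √2 ≈ 1.4142
y(T, x) = -4 + x + x*√2 (y(T, x) = -4 + (√2*x + x) = -4 + (x*√2 + x) = -4 + (x + x*√2) = -4 + x + x*√2)
40*(y(3, -4) - 118) = 40*((-4 - 4 - 4*√2) - 118) = 40*((-8 - 4*√2) - 118) = 40*(-126 - 4*√2) = -5040 - 160*√2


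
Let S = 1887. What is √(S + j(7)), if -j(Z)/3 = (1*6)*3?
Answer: √1833 ≈ 42.814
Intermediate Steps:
j(Z) = -54 (j(Z) = -3*1*6*3 = -18*3 = -3*18 = -54)
√(S + j(7)) = √(1887 - 54) = √1833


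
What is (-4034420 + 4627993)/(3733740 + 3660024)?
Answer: 593573/7393764 ≈ 0.080280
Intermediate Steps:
(-4034420 + 4627993)/(3733740 + 3660024) = 593573/7393764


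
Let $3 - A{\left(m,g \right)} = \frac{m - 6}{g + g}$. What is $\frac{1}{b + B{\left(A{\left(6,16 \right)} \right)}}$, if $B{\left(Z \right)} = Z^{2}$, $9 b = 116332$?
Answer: $\frac{9}{116413} \approx 7.7311 \cdot 10^{-5}$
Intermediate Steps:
$A{\left(m,g \right)} = 3 - \frac{-6 + m}{2 g}$ ($A{\left(m,g \right)} = 3 - \frac{m - 6}{g + g} = 3 - \frac{-6 + m}{2 g}$)
$b = \frac{116332}{9}$ ($b = \frac{1}{9} \cdot 116332 = \frac{116332}{9} \approx 12926.0$)
$\frac{1}{b + B{\left(A{\left(6,16 \right)} \right)}} = \frac{1}{\frac{116332}{9} + \left(\frac{6 - 6 + 6 \cdot 16}{2 \cdot 16}\right)^{2}} = \frac{1}{\frac{116332}{9} + \left(\frac{1}{2} \cdot \frac{1}{16} \left(6 - 6 + 96\right)\right)^{2}} = \frac{1}{\frac{116332}{9} + \left(\frac{1}{2} \cdot \frac{1}{16} \cdot 96\right)^{2}} = \frac{1}{\frac{116332}{9} + 3^{2}} = \frac{1}{\frac{116332}{9} + 9} = \frac{1}{\frac{116413}{9}} = \frac{9}{116413}$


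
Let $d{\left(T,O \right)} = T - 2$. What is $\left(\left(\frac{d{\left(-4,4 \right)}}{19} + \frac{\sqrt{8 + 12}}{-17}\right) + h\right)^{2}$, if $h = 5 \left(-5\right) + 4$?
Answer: $\frac{47410445}{104329} + \frac{1620 \sqrt{5}}{323} \approx 465.65$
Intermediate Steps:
$d{\left(T,O \right)} = -2 + T$ ($d{\left(T,O \right)} = T - 2 = -2 + T$)
$h = -21$ ($h = -25 + 4 = -21$)
$\left(\left(\frac{d{\left(-4,4 \right)}}{19} + \frac{\sqrt{8 + 12}}{-17}\right) + h\right)^{2} = \left(\left(\frac{-2 - 4}{19} + \frac{\sqrt{8 + 12}}{-17}\right) - 21\right)^{2} = \left(\left(\left(-6\right) \frac{1}{19} + \sqrt{20} \left(- \frac{1}{17}\right)\right) - 21\right)^{2} = \left(\left(- \frac{6}{19} + 2 \sqrt{5} \left(- \frac{1}{17}\right)\right) - 21\right)^{2} = \left(\left(- \frac{6}{19} - \frac{2 \sqrt{5}}{17}\right) - 21\right)^{2} = \left(- \frac{405}{19} - \frac{2 \sqrt{5}}{17}\right)^{2}$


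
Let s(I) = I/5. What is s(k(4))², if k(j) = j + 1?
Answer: 1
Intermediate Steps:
k(j) = 1 + j
s(I) = I/5 (s(I) = I*(⅕) = I/5)
s(k(4))² = ((1 + 4)/5)² = ((⅕)*5)² = 1² = 1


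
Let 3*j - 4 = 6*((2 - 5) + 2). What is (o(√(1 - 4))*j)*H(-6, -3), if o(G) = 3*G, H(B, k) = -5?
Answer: 10*I*√3 ≈ 17.32*I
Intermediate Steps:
j = -⅔ (j = 4/3 + (6*((2 - 5) + 2))/3 = 4/3 + (6*(-3 + 2))/3 = 4/3 + (6*(-1))/3 = 4/3 + (⅓)*(-6) = 4/3 - 2 = -⅔ ≈ -0.66667)
(o(√(1 - 4))*j)*H(-6, -3) = ((3*√(1 - 4))*(-⅔))*(-5) = ((3*√(-3))*(-⅔))*(-5) = ((3*(I*√3))*(-⅔))*(-5) = ((3*I*√3)*(-⅔))*(-5) = -2*I*√3*(-5) = 10*I*√3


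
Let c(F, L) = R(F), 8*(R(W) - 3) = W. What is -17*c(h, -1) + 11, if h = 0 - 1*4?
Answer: -63/2 ≈ -31.500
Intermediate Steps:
h = -4 (h = 0 - 4 = -4)
R(W) = 3 + W/8
c(F, L) = 3 + F/8
-17*c(h, -1) + 11 = -17*(3 + (1/8)*(-4)) + 11 = -17*(3 - 1/2) + 11 = -17*5/2 + 11 = -85/2 + 11 = -63/2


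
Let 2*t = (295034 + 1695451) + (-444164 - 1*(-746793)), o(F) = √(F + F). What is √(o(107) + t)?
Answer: √(1146557 + √214) ≈ 1070.8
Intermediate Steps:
o(F) = √2*√F (o(F) = √(2*F) = √2*√F)
t = 1146557 (t = ((295034 + 1695451) + (-444164 - 1*(-746793)))/2 = (1990485 + (-444164 + 746793))/2 = (1990485 + 302629)/2 = (½)*2293114 = 1146557)
√(o(107) + t) = √(√2*√107 + 1146557) = √(√214 + 1146557) = √(1146557 + √214)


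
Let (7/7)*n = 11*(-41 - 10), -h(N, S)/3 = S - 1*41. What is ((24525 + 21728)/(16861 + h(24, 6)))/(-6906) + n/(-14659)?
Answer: 65052774229/1717553926164 ≈ 0.037875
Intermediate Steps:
h(N, S) = 123 - 3*S (h(N, S) = -3*(S - 1*41) = -3*(S - 41) = -3*(-41 + S) = 123 - 3*S)
n = -561 (n = 11*(-41 - 10) = 11*(-51) = -561)
((24525 + 21728)/(16861 + h(24, 6)))/(-6906) + n/(-14659) = ((24525 + 21728)/(16861 + (123 - 3*6)))/(-6906) - 561/(-14659) = (46253/(16861 + (123 - 18)))*(-1/6906) - 561*(-1/14659) = (46253/(16861 + 105))*(-1/6906) + 561/14659 = (46253/16966)*(-1/6906) + 561/14659 = -46253/117167196 + 561/14659 = 65052774229/1717553926164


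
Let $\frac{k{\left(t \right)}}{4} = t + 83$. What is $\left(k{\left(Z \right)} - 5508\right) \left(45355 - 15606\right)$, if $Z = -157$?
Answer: $-172663196$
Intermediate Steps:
$k{\left(t \right)} = 332 + 4 t$ ($k{\left(t \right)} = 4 \left(t + 83\right) = 4 \left(83 + t\right) = 332 + 4 t$)
$\left(k{\left(Z \right)} - 5508\right) \left(45355 - 15606\right) = \left(\left(332 + 4 \left(-157\right)\right) - 5508\right) \left(45355 - 15606\right) = \left(\left(332 - 628\right) - 5508\right) 29749 = \left(-296 - 5508\right) 29749 = \left(-5804\right) 29749 = -172663196$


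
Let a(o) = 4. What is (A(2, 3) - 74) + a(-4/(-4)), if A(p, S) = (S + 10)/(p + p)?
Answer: -267/4 ≈ -66.750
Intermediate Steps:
A(p, S) = (10 + S)/(2*p) (A(p, S) = (10 + S)/((2*p)) = (10 + S)*(1/(2*p)) = (10 + S)/(2*p))
(A(2, 3) - 74) + a(-4/(-4)) = ((½)*(10 + 3)/2 - 74) + 4 = ((½)*(½)*13 - 74) + 4 = (13/4 - 74) + 4 = -283/4 + 4 = -267/4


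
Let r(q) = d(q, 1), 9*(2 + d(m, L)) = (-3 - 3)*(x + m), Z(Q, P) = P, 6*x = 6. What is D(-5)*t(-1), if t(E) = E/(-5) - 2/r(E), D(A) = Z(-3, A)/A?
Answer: 6/5 ≈ 1.2000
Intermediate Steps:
x = 1 (x = (⅙)*6 = 1)
d(m, L) = -8/3 - 2*m/3 (d(m, L) = -2 + ((-3 - 3)*(1 + m))/9 = -2 + (-6*(1 + m))/9 = -2 + (-6 - 6*m)/9 = -2 + (-⅔ - 2*m/3) = -8/3 - 2*m/3)
r(q) = -8/3 - 2*q/3
D(A) = 1 (D(A) = A/A = 1)
t(E) = -2/(-8/3 - 2*E/3) - E/5 (t(E) = E/(-5) - 2/(-8/3 - 2*E/3) = E*(-⅕) - 2/(-8/3 - 2*E/3) = -E/5 - 2/(-8/3 - 2*E/3) = -2/(-8/3 - 2*E/3) - E/5)
D(-5)*t(-1) = 1*((15 - 1*(-1)*(4 - 1))/(5*(4 - 1))) = 1*((⅕)*(15 - 1*(-1)*3)/3) = 1*((⅕)*(⅓)*(15 + 3)) = 1*((⅕)*(⅓)*18) = 1*(6/5) = 6/5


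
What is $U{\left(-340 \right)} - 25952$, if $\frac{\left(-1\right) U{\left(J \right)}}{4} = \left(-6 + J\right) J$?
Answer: $-496512$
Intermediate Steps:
$U{\left(J \right)} = - 4 J \left(-6 + J\right)$ ($U{\left(J \right)} = - 4 \left(-6 + J\right) J = - 4 J \left(-6 + J\right)$)
$U{\left(-340 \right)} - 25952 = 4 \left(-340\right) \left(6 - -340\right) - 25952 = 4 \left(-340\right) \left(6 + 340\right) - 25952 = 4 \left(-340\right) 346 - 25952 = -470560 - 25952 = -496512$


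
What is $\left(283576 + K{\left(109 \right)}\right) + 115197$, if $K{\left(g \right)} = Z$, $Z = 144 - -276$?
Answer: $399193$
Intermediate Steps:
$Z = 420$ ($Z = 144 + 276 = 420$)
$K{\left(g \right)} = 420$
$\left(283576 + K{\left(109 \right)}\right) + 115197 = \left(283576 + 420\right) + 115197 = 283996 + 115197 = 399193$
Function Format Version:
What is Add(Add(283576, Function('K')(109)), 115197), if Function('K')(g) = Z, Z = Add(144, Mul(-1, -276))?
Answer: 399193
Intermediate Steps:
Z = 420 (Z = Add(144, 276) = 420)
Function('K')(g) = 420
Add(Add(283576, Function('K')(109)), 115197) = Add(Add(283576, 420), 115197) = Add(283996, 115197) = 399193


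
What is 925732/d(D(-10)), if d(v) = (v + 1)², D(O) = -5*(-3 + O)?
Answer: 231433/1089 ≈ 212.52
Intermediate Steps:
D(O) = 15 - 5*O
d(v) = (1 + v)²
925732/d(D(-10)) = 925732/((1 + (15 - 5*(-10)))²) = 925732/((1 + (15 + 50))²) = 925732/((1 + 65)²) = 925732/(66²) = 925732/4356 = 925732*(1/4356) = 231433/1089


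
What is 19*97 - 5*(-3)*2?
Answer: 1873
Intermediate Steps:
19*97 - 5*(-3)*2 = 1843 + 15*2 = 1843 + 30 = 1873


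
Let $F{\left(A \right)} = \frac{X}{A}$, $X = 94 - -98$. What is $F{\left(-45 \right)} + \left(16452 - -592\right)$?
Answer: $\frac{255596}{15} \approx 17040.0$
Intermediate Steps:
$X = 192$ ($X = 94 + 98 = 192$)
$F{\left(A \right)} = \frac{192}{A}$
$F{\left(-45 \right)} + \left(16452 - -592\right) = \frac{192}{-45} + \left(16452 - -592\right) = 192 \left(- \frac{1}{45}\right) + \left(16452 + 592\right) = - \frac{64}{15} + 17044 = \frac{255596}{15}$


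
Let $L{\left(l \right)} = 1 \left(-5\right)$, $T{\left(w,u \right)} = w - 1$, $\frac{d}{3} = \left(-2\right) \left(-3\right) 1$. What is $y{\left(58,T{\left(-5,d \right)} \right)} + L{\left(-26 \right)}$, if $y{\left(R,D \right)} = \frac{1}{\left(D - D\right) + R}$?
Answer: $- \frac{289}{58} \approx -4.9828$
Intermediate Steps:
$d = 18$ ($d = 3 \left(-2\right) \left(-3\right) 1 = 3 \cdot 6 \cdot 1 = 3 \cdot 6 = 18$)
$T{\left(w,u \right)} = -1 + w$ ($T{\left(w,u \right)} = w - 1 = -1 + w$)
$L{\left(l \right)} = -5$
$y{\left(R,D \right)} = \frac{1}{R}$ ($y{\left(R,D \right)} = \frac{1}{0 + R} = \frac{1}{R}$)
$y{\left(58,T{\left(-5,d \right)} \right)} + L{\left(-26 \right)} = \frac{1}{58} - 5 = - \frac{289}{58}$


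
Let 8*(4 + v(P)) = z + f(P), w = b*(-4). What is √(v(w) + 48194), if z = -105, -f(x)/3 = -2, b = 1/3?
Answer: √770842/4 ≈ 219.49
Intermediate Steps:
b = ⅓ ≈ 0.33333
f(x) = 6 (f(x) = -3*(-2) = 6)
w = -4/3 (w = (⅓)*(-4) = -4/3 ≈ -1.3333)
v(P) = -131/8 (v(P) = -4 + (-105 + 6)/8 = -4 + (⅛)*(-99) = -4 - 99/8 = -131/8)
√(v(w) + 48194) = √(-131/8 + 48194) = √(385421/8) = √770842/4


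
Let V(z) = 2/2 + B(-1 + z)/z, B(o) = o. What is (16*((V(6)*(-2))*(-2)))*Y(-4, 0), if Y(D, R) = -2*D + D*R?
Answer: 2816/3 ≈ 938.67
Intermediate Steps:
V(z) = 1 + (-1 + z)/z (V(z) = 2/2 + (-1 + z)/z = 2*(½) + (-1 + z)/z = 1 + (-1 + z)/z)
(16*((V(6)*(-2))*(-2)))*Y(-4, 0) = (16*(((2 - 1/6)*(-2))*(-2)))*(-4*(-2 + 0)) = (16*(((2 - 1*⅙)*(-2))*(-2)))*(-4*(-2)) = (16*(((2 - ⅙)*(-2))*(-2)))*8 = (16*(((11/6)*(-2))*(-2)))*8 = (16*(-11/3*(-2)))*8 = (16*(22/3))*8 = (352/3)*8 = 2816/3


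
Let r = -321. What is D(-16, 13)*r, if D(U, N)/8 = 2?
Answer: -5136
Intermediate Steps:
D(U, N) = 16 (D(U, N) = 8*2 = 16)
D(-16, 13)*r = 16*(-321) = -5136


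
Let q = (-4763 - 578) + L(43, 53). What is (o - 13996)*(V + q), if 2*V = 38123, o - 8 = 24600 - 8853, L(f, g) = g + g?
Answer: 48641627/2 ≈ 2.4321e+7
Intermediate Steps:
L(f, g) = 2*g
o = 15755 (o = 8 + (24600 - 8853) = 8 + 15747 = 15755)
V = 38123/2 (V = (½)*38123 = 38123/2 ≈ 19062.)
q = -5235 (q = (-4763 - 578) + 2*53 = -5341 + 106 = -5235)
(o - 13996)*(V + q) = (15755 - 13996)*(38123/2 - 5235) = 1759*(27653/2) = 48641627/2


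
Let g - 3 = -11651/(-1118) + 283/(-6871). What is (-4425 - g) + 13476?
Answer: 69424989717/7681778 ≈ 9037.6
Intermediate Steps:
g = 102782961/7681778 (g = 3 + (-11651/(-1118) + 283/(-6871)) = 3 + (-11651*(-1/1118) + 283*(-1/6871)) = 3 + (11651/1118 - 283/6871) = 3 + 79737627/7681778 = 102782961/7681778 ≈ 13.380)
(-4425 - g) + 13476 = (-4425 - 1*102782961/7681778) + 13476 = (-4425 - 102782961/7681778) + 13476 = -34094650611/7681778 + 13476 = 69424989717/7681778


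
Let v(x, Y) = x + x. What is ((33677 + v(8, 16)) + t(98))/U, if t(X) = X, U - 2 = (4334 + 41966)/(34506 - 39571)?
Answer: -34230283/7234 ≈ -4731.9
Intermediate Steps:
U = -7234/1013 (U = 2 + (4334 + 41966)/(34506 - 39571) = 2 + 46300/(-5065) = 2 + 46300*(-1/5065) = 2 - 9260/1013 = -7234/1013 ≈ -7.1412)
v(x, Y) = 2*x
((33677 + v(8, 16)) + t(98))/U = ((33677 + 2*8) + 98)/(-7234/1013) = ((33677 + 16) + 98)*(-1013/7234) = (33693 + 98)*(-1013/7234) = 33791*(-1013/7234) = -34230283/7234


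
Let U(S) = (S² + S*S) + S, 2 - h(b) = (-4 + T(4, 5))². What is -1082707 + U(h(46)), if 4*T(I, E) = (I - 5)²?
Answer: -138550791/128 ≈ -1.0824e+6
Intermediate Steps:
T(I, E) = (-5 + I)²/4 (T(I, E) = (I - 5)²/4 = (-5 + I)²/4)
h(b) = -193/16 (h(b) = 2 - (-4 + (-5 + 4)²/4)² = 2 - (-4 + (¼)*(-1)²)² = 2 - (-4 + (¼)*1)² = 2 - (-4 + ¼)² = 2 - (-15/4)² = 2 - 1*225/16 = 2 - 225/16 = -193/16)
U(S) = S + 2*S² (U(S) = (S² + S²) + S = 2*S² + S = S + 2*S²)
-1082707 + U(h(46)) = -1082707 - 193*(1 + 2*(-193/16))/16 = -1082707 - 193*(1 - 193/8)/16 = -1082707 - 193/16*(-185/8) = -1082707 + 35705/128 = -138550791/128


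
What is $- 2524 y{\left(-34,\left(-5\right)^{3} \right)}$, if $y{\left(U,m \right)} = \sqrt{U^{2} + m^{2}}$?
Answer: $- 2524 \sqrt{16781} \approx -3.2696 \cdot 10^{5}$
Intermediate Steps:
$- 2524 y{\left(-34,\left(-5\right)^{3} \right)} = - 2524 \sqrt{\left(-34\right)^{2} + \left(\left(-5\right)^{3}\right)^{2}} = - 2524 \sqrt{1156 + \left(-125\right)^{2}} = - 2524 \sqrt{1156 + 15625} = - 2524 \sqrt{16781}$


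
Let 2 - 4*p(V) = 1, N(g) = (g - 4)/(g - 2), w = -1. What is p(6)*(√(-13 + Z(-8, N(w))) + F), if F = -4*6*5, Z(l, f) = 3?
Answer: -30 + I*√10/4 ≈ -30.0 + 0.79057*I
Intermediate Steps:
N(g) = (-4 + g)/(-2 + g)
p(V) = ¼ (p(V) = ½ - ¼*1 = ½ - ¼ = ¼)
F = -120 (F = -24*5 = -120)
p(6)*(√(-13 + Z(-8, N(w))) + F) = (√(-13 + 3) - 120)/4 = (√(-10) - 120)/4 = (I*√10 - 120)/4 = (-120 + I*√10)/4 = -30 + I*√10/4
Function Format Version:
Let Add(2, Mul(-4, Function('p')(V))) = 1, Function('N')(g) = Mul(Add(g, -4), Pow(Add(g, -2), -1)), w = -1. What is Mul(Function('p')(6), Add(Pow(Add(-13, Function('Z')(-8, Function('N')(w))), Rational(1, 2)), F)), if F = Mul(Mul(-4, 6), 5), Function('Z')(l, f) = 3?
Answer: Add(-30, Mul(Rational(1, 4), I, Pow(10, Rational(1, 2)))) ≈ Add(-30.000, Mul(0.79057, I))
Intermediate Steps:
Function('N')(g) = Mul(Pow(Add(-2, g), -1), Add(-4, g)) (Function('N')(g) = Mul(Add(-4, g), Pow(Add(-2, g), -1)) = Mul(Pow(Add(-2, g), -1), Add(-4, g)))
Function('p')(V) = Rational(1, 4) (Function('p')(V) = Add(Rational(1, 2), Mul(Rational(-1, 4), 1)) = Add(Rational(1, 2), Rational(-1, 4)) = Rational(1, 4))
F = -120 (F = Mul(-24, 5) = -120)
Mul(Function('p')(6), Add(Pow(Add(-13, Function('Z')(-8, Function('N')(w))), Rational(1, 2)), F)) = Mul(Rational(1, 4), Add(Pow(Add(-13, 3), Rational(1, 2)), -120)) = Mul(Rational(1, 4), Add(Pow(-10, Rational(1, 2)), -120)) = Mul(Rational(1, 4), Add(Mul(I, Pow(10, Rational(1, 2))), -120)) = Mul(Rational(1, 4), Add(-120, Mul(I, Pow(10, Rational(1, 2))))) = Add(-30, Mul(Rational(1, 4), I, Pow(10, Rational(1, 2))))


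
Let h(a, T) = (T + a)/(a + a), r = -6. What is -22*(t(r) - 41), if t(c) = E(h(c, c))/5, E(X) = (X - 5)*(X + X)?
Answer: 4686/5 ≈ 937.20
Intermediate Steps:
h(a, T) = (T + a)/(2*a) (h(a, T) = (T + a)/((2*a)) = (T + a)*(1/(2*a)) = (T + a)/(2*a))
E(X) = 2*X*(-5 + X) (E(X) = (-5 + X)*(2*X) = 2*X*(-5 + X))
t(c) = -8/5 (t(c) = (2*((c + c)/(2*c))*(-5 + (c + c)/(2*c)))/5 = (2*((2*c)/(2*c))*(-5 + (2*c)/(2*c)))*(⅕) = (2*1*(-5 + 1))*(⅕) = (2*1*(-4))*(⅕) = -8*⅕ = -8/5)
-22*(t(r) - 41) = -22*(-8/5 - 41) = -22*(-213/5) = 4686/5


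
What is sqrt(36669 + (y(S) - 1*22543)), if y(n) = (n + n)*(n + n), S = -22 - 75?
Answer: sqrt(51762) ≈ 227.51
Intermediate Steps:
S = -97
y(n) = 4*n**2 (y(n) = (2*n)*(2*n) = 4*n**2)
sqrt(36669 + (y(S) - 1*22543)) = sqrt(36669 + (4*(-97)**2 - 1*22543)) = sqrt(36669 + (4*9409 - 22543)) = sqrt(36669 + (37636 - 22543)) = sqrt(36669 + 15093) = sqrt(51762)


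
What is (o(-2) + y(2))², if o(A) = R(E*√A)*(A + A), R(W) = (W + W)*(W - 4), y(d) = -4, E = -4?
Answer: 30736 - 64512*I*√2 ≈ 30736.0 - 91234.0*I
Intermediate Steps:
R(W) = 2*W*(-4 + W) (R(W) = (2*W)*(-4 + W) = 2*W*(-4 + W))
o(A) = -16*A^(3/2)*(-4 - 4*√A) (o(A) = (2*(-4*√A)*(-4 - 4*√A))*(A + A) = (-8*√A*(-4 - 4*√A))*(2*A) = -16*A^(3/2)*(-4 - 4*√A))
(o(-2) + y(2))² = ((64*(-2)² + 64*(-2)^(3/2)) - 4)² = ((64*4 + 64*(-2*I*√2)) - 4)² = ((256 - 128*I*√2) - 4)² = (252 - 128*I*√2)²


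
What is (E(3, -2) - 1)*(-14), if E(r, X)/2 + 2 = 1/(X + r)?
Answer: 42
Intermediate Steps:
E(r, X) = -4 + 2/(X + r)
(E(3, -2) - 1)*(-14) = (2*(1 - 2*(-2) - 2*3)/(-2 + 3) - 1)*(-14) = (2*(1 + 4 - 6)/1 - 1)*(-14) = (2*1*(-1) - 1)*(-14) = (-2 - 1)*(-14) = -3*(-14) = 42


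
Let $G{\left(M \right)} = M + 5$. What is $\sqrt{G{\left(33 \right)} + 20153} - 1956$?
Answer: $-1956 + \sqrt{20191} \approx -1813.9$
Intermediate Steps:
$G{\left(M \right)} = 5 + M$
$\sqrt{G{\left(33 \right)} + 20153} - 1956 = \sqrt{\left(5 + 33\right) + 20153} - 1956 = \sqrt{38 + 20153} - 1956 = \sqrt{20191} - 1956 = -1956 + \sqrt{20191}$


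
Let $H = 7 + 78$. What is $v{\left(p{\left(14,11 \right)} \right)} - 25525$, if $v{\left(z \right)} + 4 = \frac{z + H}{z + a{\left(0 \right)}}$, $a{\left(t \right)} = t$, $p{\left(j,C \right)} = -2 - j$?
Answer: $- \frac{408533}{16} \approx -25533.0$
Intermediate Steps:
$H = 85$
$v{\left(z \right)} = -4 + \frac{85 + z}{z}$ ($v{\left(z \right)} = -4 + \frac{z + 85}{z + 0} = -4 + \frac{85 + z}{z}$)
$v{\left(p{\left(14,11 \right)} \right)} - 25525 = \left(-3 + \frac{85}{-2 - 14}\right) - 25525 = \left(-3 + \frac{85}{-16}\right) - 25525 = \left(-3 + 85 \left(- \frac{1}{16}\right)\right) - 25525 = \left(-3 - \frac{85}{16}\right) - 25525 = - \frac{133}{16} - 25525 = - \frac{408533}{16}$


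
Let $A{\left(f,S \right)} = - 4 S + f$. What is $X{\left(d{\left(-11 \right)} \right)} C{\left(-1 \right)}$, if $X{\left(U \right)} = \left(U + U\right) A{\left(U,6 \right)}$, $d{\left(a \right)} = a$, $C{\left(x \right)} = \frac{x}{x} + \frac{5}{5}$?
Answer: $1540$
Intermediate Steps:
$A{\left(f,S \right)} = f - 4 S$
$C{\left(x \right)} = 2$ ($C{\left(x \right)} = 1 + 5 \cdot \frac{1}{5} = 1 + 1 = 2$)
$X{\left(U \right)} = 2 U \left(-24 + U\right)$ ($X{\left(U \right)} = \left(U + U\right) \left(U - 24\right) = 2 U \left(U - 24\right) = 2 U \left(-24 + U\right)$)
$X{\left(d{\left(-11 \right)} \right)} C{\left(-1 \right)} = 2 \left(-11\right) \left(-24 - 11\right) 2 = 2 \left(-11\right) \left(-35\right) 2 = 770 \cdot 2 = 1540$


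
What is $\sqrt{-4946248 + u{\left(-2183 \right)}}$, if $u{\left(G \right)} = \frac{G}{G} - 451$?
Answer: $i \sqrt{4946698} \approx 2224.1 i$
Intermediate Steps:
$u{\left(G \right)} = -450$ ($u{\left(G \right)} = 1 - 451 = -450$)
$\sqrt{-4946248 + u{\left(-2183 \right)}} = \sqrt{-4946248 - 450} = \sqrt{-4946698} = i \sqrt{4946698}$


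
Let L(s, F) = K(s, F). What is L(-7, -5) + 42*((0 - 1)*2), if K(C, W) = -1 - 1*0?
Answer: -85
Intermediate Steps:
K(C, W) = -1 (K(C, W) = -1 + 0 = -1)
L(s, F) = -1
L(-7, -5) + 42*((0 - 1)*2) = -1 + 42*((0 - 1)*2) = -1 + 42*(-1*2) = -1 + 42*(-2) = -1 - 84 = -85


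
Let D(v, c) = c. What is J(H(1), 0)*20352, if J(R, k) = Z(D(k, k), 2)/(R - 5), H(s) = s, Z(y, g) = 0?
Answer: 0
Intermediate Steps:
J(R, k) = 0 (J(R, k) = 0/(R - 5) = 0/(-5 + R) = 0)
J(H(1), 0)*20352 = 0*20352 = 0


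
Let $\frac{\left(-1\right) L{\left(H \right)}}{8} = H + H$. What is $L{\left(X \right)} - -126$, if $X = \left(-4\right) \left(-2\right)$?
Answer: $-2$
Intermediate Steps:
$X = 8$
$L{\left(H \right)} = - 16 H$ ($L{\left(H \right)} = - 8 \left(H + H\right) = - 8 \cdot 2 H = - 16 H$)
$L{\left(X \right)} - -126 = \left(-16\right) 8 - -126 = -128 + 126 = -2$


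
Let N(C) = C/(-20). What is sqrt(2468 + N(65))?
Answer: sqrt(9859)/2 ≈ 49.646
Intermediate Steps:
N(C) = -C/20 (N(C) = C*(-1/20) = -C/20)
sqrt(2468 + N(65)) = sqrt(2468 - 1/20*65) = sqrt(2468 - 13/4) = sqrt(9859/4) = sqrt(9859)/2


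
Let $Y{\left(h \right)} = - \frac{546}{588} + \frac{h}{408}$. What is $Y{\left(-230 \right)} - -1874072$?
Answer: $\frac{2676172685}{1428} \approx 1.8741 \cdot 10^{6}$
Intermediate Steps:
$Y{\left(h \right)} = - \frac{13}{14} + \frac{h}{408}$ ($Y{\left(h \right)} = \left(-546\right) \frac{1}{588} + h \frac{1}{408} = - \frac{13}{14} + \frac{h}{408}$)
$Y{\left(-230 \right)} - -1874072 = \left(- \frac{13}{14} + \frac{1}{408} \left(-230\right)\right) - -1874072 = \left(- \frac{13}{14} - \frac{115}{204}\right) + 1874072 = - \frac{2131}{1428} + 1874072 = \frac{2676172685}{1428}$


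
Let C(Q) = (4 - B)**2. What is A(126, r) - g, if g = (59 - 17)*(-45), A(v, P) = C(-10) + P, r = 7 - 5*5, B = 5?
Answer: 1873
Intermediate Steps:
C(Q) = 1 (C(Q) = (4 - 1*5)**2 = (4 - 5)**2 = (-1)**2 = 1)
r = -18 (r = 7 - 25 = -18)
A(v, P) = 1 + P
g = -1890 (g = 42*(-45) = -1890)
A(126, r) - g = (1 - 18) - 1*(-1890) = -17 + 1890 = 1873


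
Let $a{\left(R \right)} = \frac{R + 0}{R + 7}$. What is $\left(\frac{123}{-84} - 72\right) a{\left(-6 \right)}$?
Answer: $\frac{6171}{14} \approx 440.79$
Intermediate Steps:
$a{\left(R \right)} = \frac{R}{7 + R}$
$\left(\frac{123}{-84} - 72\right) a{\left(-6 \right)} = \left(\frac{123}{-84} - 72\right) \left(- \frac{6}{7 - 6}\right) = \left(123 \left(- \frac{1}{84}\right) - 72\right) \left(- \frac{6}{1}\right) = \left(- \frac{41}{28} - 72\right) \left(\left(-6\right) 1\right) = \left(- \frac{2057}{28}\right) \left(-6\right) = \frac{6171}{14}$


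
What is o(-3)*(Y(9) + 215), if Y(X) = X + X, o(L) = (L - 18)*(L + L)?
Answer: 29358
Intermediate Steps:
o(L) = 2*L*(-18 + L) (o(L) = (-18 + L)*(2*L) = 2*L*(-18 + L))
Y(X) = 2*X
o(-3)*(Y(9) + 215) = (2*(-3)*(-18 - 3))*(2*9 + 215) = (2*(-3)*(-21))*(18 + 215) = 126*233 = 29358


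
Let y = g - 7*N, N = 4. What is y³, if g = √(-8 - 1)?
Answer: -21196 + 7029*I ≈ -21196.0 + 7029.0*I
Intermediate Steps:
g = 3*I (g = √(-9) = 3*I ≈ 3.0*I)
y = -28 + 3*I (y = 3*I - 7*4 = 3*I - 1*28 = 3*I - 28 = -28 + 3*I ≈ -28.0 + 3.0*I)
y³ = (-28 + 3*I)³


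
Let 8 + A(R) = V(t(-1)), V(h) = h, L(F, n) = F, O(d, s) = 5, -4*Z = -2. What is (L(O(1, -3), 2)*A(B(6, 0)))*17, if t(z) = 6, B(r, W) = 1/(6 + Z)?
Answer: -170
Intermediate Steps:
Z = ½ (Z = -¼*(-2) = ½ ≈ 0.50000)
B(r, W) = 2/13 (B(r, W) = 1/(6 + ½) = 1/(13/2) = 2/13)
A(R) = -2 (A(R) = -8 + 6 = -2)
(L(O(1, -3), 2)*A(B(6, 0)))*17 = (5*(-2))*17 = -10*17 = -170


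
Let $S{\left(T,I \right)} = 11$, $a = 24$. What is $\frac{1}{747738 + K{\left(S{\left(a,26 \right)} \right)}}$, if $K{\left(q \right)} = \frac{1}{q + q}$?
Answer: $\frac{22}{16450237} \approx 1.3374 \cdot 10^{-6}$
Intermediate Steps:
$K{\left(q \right)} = \frac{1}{2 q}$
$\frac{1}{747738 + K{\left(S{\left(a,26 \right)} \right)}} = \frac{1}{747738 + \frac{1}{2 \cdot 11}} = \frac{1}{747738 + \frac{1}{2} \cdot \frac{1}{11}} = \frac{1}{747738 + \frac{1}{22}} = \frac{1}{\frac{16450237}{22}} = \frac{22}{16450237}$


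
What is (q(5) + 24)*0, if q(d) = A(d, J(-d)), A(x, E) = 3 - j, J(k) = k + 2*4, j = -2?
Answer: 0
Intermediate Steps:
J(k) = 8 + k (J(k) = k + 8 = 8 + k)
A(x, E) = 5 (A(x, E) = 3 - 1*(-2) = 3 + 2 = 5)
q(d) = 5
(q(5) + 24)*0 = (5 + 24)*0 = 29*0 = 0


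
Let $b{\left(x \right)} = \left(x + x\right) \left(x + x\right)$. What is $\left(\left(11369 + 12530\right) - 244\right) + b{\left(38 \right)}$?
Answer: $29431$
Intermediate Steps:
$b{\left(x \right)} = 4 x^{2}$ ($b{\left(x \right)} = 2 x 2 x = 4 x^{2}$)
$\left(\left(11369 + 12530\right) - 244\right) + b{\left(38 \right)} = \left(\left(11369 + 12530\right) - 244\right) + 4 \cdot 38^{2} = \left(23899 - 244\right) + 4 \cdot 1444 = 23655 + 5776 = 29431$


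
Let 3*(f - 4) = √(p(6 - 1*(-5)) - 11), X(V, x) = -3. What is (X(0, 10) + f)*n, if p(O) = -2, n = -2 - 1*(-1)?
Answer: -1 - I*√13/3 ≈ -1.0 - 1.2019*I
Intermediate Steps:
n = -1 (n = -2 + 1 = -1)
f = 4 + I*√13/3 (f = 4 + √(-2 - 11)/3 = 4 + √(-13)/3 = 4 + (I*√13)/3 = 4 + I*√13/3 ≈ 4.0 + 1.2019*I)
(X(0, 10) + f)*n = (-3 + (4 + I*√13/3))*(-1) = (1 + I*√13/3)*(-1) = -1 - I*√13/3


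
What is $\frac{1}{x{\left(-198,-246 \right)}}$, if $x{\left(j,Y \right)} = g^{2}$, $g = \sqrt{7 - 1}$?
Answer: $\frac{1}{6} \approx 0.16667$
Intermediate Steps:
$g = \sqrt{6} \approx 2.4495$
$x{\left(j,Y \right)} = 6$ ($x{\left(j,Y \right)} = \left(\sqrt{6}\right)^{2} = 6$)
$\frac{1}{x{\left(-198,-246 \right)}} = \frac{1}{6}$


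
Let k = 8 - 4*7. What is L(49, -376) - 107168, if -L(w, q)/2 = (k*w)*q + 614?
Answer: -845356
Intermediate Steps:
k = -20 (k = 8 - 28 = -20)
L(w, q) = -1228 + 40*q*w (L(w, q) = -2*((-20*w)*q + 614) = -2*(-20*q*w + 614) = -2*(614 - 20*q*w) = -1228 + 40*q*w)
L(49, -376) - 107168 = (-1228 + 40*(-376)*49) - 107168 = (-1228 - 736960) - 107168 = -738188 - 107168 = -845356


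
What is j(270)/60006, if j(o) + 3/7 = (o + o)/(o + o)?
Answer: 2/210021 ≈ 9.5229e-6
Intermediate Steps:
j(o) = 4/7 (j(o) = -3/7 + (o + o)/(o + o) = -3/7 + (2*o)/((2*o)) = -3/7 + (2*o)*(1/(2*o)) = -3/7 + 1 = 4/7)
j(270)/60006 = (4/7)/60006 = (4/7)*(1/60006) = 2/210021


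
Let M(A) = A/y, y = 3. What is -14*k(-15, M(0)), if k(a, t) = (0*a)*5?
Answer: 0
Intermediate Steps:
M(A) = A/3
k(a, t) = 0 (k(a, t) = 0*5 = 0)
-14*k(-15, M(0)) = -14*0 = 0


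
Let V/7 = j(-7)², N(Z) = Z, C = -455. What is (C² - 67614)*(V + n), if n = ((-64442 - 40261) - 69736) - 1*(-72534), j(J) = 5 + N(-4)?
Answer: -14205702078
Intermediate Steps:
j(J) = 1 (j(J) = 5 - 4 = 1)
n = -101905 (n = (-104703 - 69736) + 72534 = -174439 + 72534 = -101905)
V = 7 (V = 7*1² = 7*1 = 7)
(C² - 67614)*(V + n) = ((-455)² - 67614)*(7 - 101905) = (207025 - 67614)*(-101898) = 139411*(-101898) = -14205702078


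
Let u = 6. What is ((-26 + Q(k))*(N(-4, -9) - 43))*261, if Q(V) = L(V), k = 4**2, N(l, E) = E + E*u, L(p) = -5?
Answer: 857646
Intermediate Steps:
N(l, E) = 7*E (N(l, E) = E + E*6 = E + 6*E = 7*E)
k = 16
Q(V) = -5
((-26 + Q(k))*(N(-4, -9) - 43))*261 = ((-26 - 5)*(7*(-9) - 43))*261 = -31*(-63 - 43)*261 = -31*(-106)*261 = 3286*261 = 857646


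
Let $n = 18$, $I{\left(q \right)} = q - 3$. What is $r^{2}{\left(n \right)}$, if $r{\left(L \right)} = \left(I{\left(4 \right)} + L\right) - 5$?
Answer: $196$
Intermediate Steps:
$I{\left(q \right)} = -3 + q$
$r{\left(L \right)} = -4 + L$ ($r{\left(L \right)} = \left(\left(-3 + 4\right) + L\right) - 5 = \left(1 + L\right) - 5 = -4 + L$)
$r^{2}{\left(n \right)} = \left(-4 + 18\right)^{2} = 14^{2} = 196$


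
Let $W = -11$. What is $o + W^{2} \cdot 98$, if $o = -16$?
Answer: $11842$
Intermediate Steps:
$o + W^{2} \cdot 98 = -16 + \left(-11\right)^{2} \cdot 98 = -16 + 121 \cdot 98 = -16 + 11858 = 11842$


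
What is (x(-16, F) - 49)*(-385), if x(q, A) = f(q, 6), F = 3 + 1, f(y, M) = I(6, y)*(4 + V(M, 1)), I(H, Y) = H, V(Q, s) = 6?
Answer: -4235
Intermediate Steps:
f(y, M) = 60 (f(y, M) = 6*(4 + 6) = 6*10 = 60)
F = 4
x(q, A) = 60
(x(-16, F) - 49)*(-385) = (60 - 49)*(-385) = 11*(-385) = -4235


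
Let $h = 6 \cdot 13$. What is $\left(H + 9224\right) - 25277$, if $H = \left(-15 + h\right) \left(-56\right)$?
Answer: $-19581$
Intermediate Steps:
$h = 78$
$H = -3528$ ($H = \left(-15 + 78\right) \left(-56\right) = 63 \left(-56\right) = -3528$)
$\left(H + 9224\right) - 25277 = \left(-3528 + 9224\right) - 25277 = 5696 - 25277 = -19581$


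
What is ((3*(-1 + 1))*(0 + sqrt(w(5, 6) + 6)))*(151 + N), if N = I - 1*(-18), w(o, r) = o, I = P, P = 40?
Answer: 0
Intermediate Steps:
I = 40
N = 58 (N = 40 - 1*(-18) = 40 + 18 = 58)
((3*(-1 + 1))*(0 + sqrt(w(5, 6) + 6)))*(151 + N) = ((3*(-1 + 1))*(0 + sqrt(5 + 6)))*(151 + 58) = ((3*0)*(0 + sqrt(11)))*209 = (0*sqrt(11))*209 = 0*209 = 0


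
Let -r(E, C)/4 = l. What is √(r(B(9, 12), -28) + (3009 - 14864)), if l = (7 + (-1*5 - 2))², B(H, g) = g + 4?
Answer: I*√11855 ≈ 108.88*I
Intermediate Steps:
B(H, g) = 4 + g
l = 0 (l = (7 + (-5 - 2))² = (7 - 7)² = 0² = 0)
r(E, C) = 0 (r(E, C) = -4*0 = 0)
√(r(B(9, 12), -28) + (3009 - 14864)) = √(0 + (3009 - 14864)) = √(0 - 11855) = √(-11855) = I*√11855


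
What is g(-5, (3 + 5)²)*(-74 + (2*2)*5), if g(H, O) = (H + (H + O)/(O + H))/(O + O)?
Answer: 27/16 ≈ 1.6875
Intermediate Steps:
g(H, O) = (1 + H)/(2*O) (g(H, O) = (H + (H + O)/(H + O))/((2*O)) = (H + 1)*(1/(2*O)) = (1 + H)*(1/(2*O)) = (1 + H)/(2*O))
g(-5, (3 + 5)²)*(-74 + (2*2)*5) = ((1 - 5)/(2*((3 + 5)²)))*(-74 + (2*2)*5) = ((½)*(-4)/8²)*(-74 + 4*5) = ((½)*(-4)/64)*(-74 + 20) = ((½)*(1/64)*(-4))*(-54) = -1/32*(-54) = 27/16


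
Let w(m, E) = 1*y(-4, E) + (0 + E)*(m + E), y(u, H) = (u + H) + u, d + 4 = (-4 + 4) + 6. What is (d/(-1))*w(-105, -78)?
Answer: -28376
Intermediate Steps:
d = 2 (d = -4 + ((-4 + 4) + 6) = -4 + (0 + 6) = -4 + 6 = 2)
y(u, H) = H + 2*u (y(u, H) = (H + u) + u = H + 2*u)
w(m, E) = -8 + E + E*(E + m) (w(m, E) = 1*(E + 2*(-4)) + (0 + E)*(m + E) = 1*(E - 8) + E*(E + m) = 1*(-8 + E) + E*(E + m) = (-8 + E) + E*(E + m) = -8 + E + E*(E + m))
(d/(-1))*w(-105, -78) = (2/(-1))*(-8 - 78 + (-78)² - 78*(-105)) = (2*(-1))*(-8 - 78 + 6084 + 8190) = -2*14188 = -28376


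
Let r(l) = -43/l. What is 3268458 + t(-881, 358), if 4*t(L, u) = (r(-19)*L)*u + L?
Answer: 234823955/76 ≈ 3.0898e+6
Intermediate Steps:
t(L, u) = L/4 + 43*L*u/76 (t(L, u) = (((-43/(-19))*L)*u + L)/4 = (((-43*(-1/19))*L)*u + L)/4 = ((43*L/19)*u + L)/4 = (43*L*u/19 + L)/4 = (L + 43*L*u/19)/4 = L/4 + 43*L*u/76)
3268458 + t(-881, 358) = 3268458 + (1/76)*(-881)*(19 + 43*358) = 3268458 + (1/76)*(-881)*(19 + 15394) = 3268458 + (1/76)*(-881)*15413 = 3268458 - 13578853/76 = 234823955/76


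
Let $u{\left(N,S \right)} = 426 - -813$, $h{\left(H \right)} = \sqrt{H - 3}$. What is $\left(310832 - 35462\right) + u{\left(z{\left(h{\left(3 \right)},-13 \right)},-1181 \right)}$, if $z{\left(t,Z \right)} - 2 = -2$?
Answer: $276609$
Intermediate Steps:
$h{\left(H \right)} = \sqrt{-3 + H}$
$z{\left(t,Z \right)} = 0$ ($z{\left(t,Z \right)} = 2 - 2 = 0$)
$u{\left(N,S \right)} = 1239$ ($u{\left(N,S \right)} = 426 + 813 = 1239$)
$\left(310832 - 35462\right) + u{\left(z{\left(h{\left(3 \right)},-13 \right)},-1181 \right)} = \left(310832 - 35462\right) + 1239 = 275370 + 1239 = 276609$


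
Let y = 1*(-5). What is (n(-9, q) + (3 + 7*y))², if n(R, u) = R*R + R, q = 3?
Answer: 1600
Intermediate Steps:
n(R, u) = R + R² (n(R, u) = R² + R = R + R²)
y = -5
(n(-9, q) + (3 + 7*y))² = (-9*(1 - 9) + (3 + 7*(-5)))² = (-9*(-8) + (3 - 35))² = (72 - 32)² = 40² = 1600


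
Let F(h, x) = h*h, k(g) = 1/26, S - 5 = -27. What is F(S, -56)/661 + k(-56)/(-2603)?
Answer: 32755491/44735158 ≈ 0.73221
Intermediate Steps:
S = -22 (S = 5 - 27 = -22)
k(g) = 1/26
F(h, x) = h²
F(S, -56)/661 + k(-56)/(-2603) = (-22)²/661 + (1/26)/(-2603) = 484*(1/661) + (1/26)*(-1/2603) = 484/661 - 1/67678 = 32755491/44735158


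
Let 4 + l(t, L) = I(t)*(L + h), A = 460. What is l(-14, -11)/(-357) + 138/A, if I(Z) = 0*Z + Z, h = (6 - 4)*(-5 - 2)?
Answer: -2389/3570 ≈ -0.66919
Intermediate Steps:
h = -14 (h = 2*(-7) = -14)
I(Z) = Z (I(Z) = 0 + Z = Z)
l(t, L) = -4 + t*(-14 + L) (l(t, L) = -4 + t*(L - 14) = -4 + t*(-14 + L))
l(-14, -11)/(-357) + 138/A = (-4 - 14*(-14) - 11*(-14))/(-357) + 138/460 = (-4 + 196 + 154)*(-1/357) + 138*(1/460) = 346*(-1/357) + 3/10 = -346/357 + 3/10 = -2389/3570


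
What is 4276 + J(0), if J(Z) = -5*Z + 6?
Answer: 4282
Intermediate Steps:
J(Z) = 6 - 5*Z
4276 + J(0) = 4276 + (6 - 5*0) = 4276 + (6 + 0) = 4276 + 6 = 4282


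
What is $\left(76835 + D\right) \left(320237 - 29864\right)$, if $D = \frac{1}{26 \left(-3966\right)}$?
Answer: $\frac{766867142490469}{34372} \approx 2.2311 \cdot 10^{10}$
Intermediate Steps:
$D = - \frac{1}{103116}$ ($D = \frac{1}{-103116} = - \frac{1}{103116} \approx -9.6978 \cdot 10^{-6}$)
$\left(76835 + D\right) \left(320237 - 29864\right) = \left(76835 - \frac{1}{103116}\right) \left(320237 - 29864\right) = \frac{7922917859}{103116} \cdot 290373 = \frac{766867142490469}{34372}$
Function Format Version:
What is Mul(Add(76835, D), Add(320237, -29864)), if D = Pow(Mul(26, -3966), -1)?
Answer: Rational(766867142490469, 34372) ≈ 2.2311e+10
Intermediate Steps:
D = Rational(-1, 103116) (D = Pow(-103116, -1) = Rational(-1, 103116) ≈ -9.6978e-6)
Mul(Add(76835, D), Add(320237, -29864)) = Mul(Add(76835, Rational(-1, 103116)), Add(320237, -29864)) = Mul(Rational(7922917859, 103116), 290373) = Rational(766867142490469, 34372)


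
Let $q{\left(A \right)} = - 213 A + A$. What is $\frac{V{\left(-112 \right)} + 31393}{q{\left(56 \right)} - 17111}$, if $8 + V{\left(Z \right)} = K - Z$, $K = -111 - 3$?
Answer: $- \frac{10461}{9661} \approx -1.0828$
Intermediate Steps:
$q{\left(A \right)} = - 212 A$
$K = -114$
$V{\left(Z \right)} = -122 - Z$ ($V{\left(Z \right)} = -8 - \left(114 + Z\right) = -122 - Z$)
$\frac{V{\left(-112 \right)} + 31393}{q{\left(56 \right)} - 17111} = \frac{\left(-122 - -112\right) + 31393}{\left(-212\right) 56 - 17111} = \frac{\left(-122 + 112\right) + 31393}{-11872 - 17111} = \frac{-10 + 31393}{-28983} = 31383 \left(- \frac{1}{28983}\right) = - \frac{10461}{9661}$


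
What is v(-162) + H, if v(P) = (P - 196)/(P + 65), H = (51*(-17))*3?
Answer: -251939/97 ≈ -2597.3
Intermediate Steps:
H = -2601 (H = -867*3 = -2601)
v(P) = (-196 + P)/(65 + P)
v(-162) + H = (-196 - 162)/(65 - 162) - 2601 = -358/(-97) - 2601 = -1/97*(-358) - 2601 = 358/97 - 2601 = -251939/97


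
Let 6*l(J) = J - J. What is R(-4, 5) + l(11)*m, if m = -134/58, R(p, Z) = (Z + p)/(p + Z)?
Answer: 1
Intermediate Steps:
l(J) = 0 (l(J) = (J - J)/6 = (⅙)*0 = 0)
R(p, Z) = 1 (R(p, Z) = (Z + p)/(Z + p) = 1)
m = -67/29 (m = -134*1/58 = -67/29 ≈ -2.3103)
R(-4, 5) + l(11)*m = 1 + 0*(-67/29) = 1 + 0 = 1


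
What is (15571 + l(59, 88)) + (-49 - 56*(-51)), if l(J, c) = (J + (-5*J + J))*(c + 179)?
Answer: -28881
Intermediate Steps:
l(J, c) = -3*J*(179 + c) (l(J, c) = (J - 4*J)*(179 + c) = (-3*J)*(179 + c) = -3*J*(179 + c))
(15571 + l(59, 88)) + (-49 - 56*(-51)) = (15571 - 3*59*(179 + 88)) + (-49 - 56*(-51)) = (15571 - 3*59*267) + (-49 + 2856) = (15571 - 47259) + 2807 = -31688 + 2807 = -28881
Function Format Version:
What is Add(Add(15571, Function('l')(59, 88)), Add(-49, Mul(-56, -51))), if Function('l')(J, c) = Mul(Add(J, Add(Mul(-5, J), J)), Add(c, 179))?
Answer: -28881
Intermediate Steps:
Function('l')(J, c) = Mul(-3, J, Add(179, c)) (Function('l')(J, c) = Mul(Add(J, Mul(-4, J)), Add(179, c)) = Mul(Mul(-3, J), Add(179, c)) = Mul(-3, J, Add(179, c)))
Add(Add(15571, Function('l')(59, 88)), Add(-49, Mul(-56, -51))) = Add(Add(15571, Mul(-3, 59, Add(179, 88))), Add(-49, Mul(-56, -51))) = Add(Add(15571, Mul(-3, 59, 267)), Add(-49, 2856)) = Add(Add(15571, -47259), 2807) = Add(-31688, 2807) = -28881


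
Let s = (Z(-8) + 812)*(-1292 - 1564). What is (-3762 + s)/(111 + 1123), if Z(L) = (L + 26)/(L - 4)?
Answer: -1159275/617 ≈ -1878.9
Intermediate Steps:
Z(L) = (26 + L)/(-4 + L)
s = -2314788 (s = ((26 - 8)/(-4 - 8) + 812)*(-1292 - 1564) = (18/(-12) + 812)*(-2856) = (-1/12*18 + 812)*(-2856) = (-3/2 + 812)*(-2856) = (1621/2)*(-2856) = -2314788)
(-3762 + s)/(111 + 1123) = (-3762 - 2314788)/(111 + 1123) = -2318550/1234 = -2318550*1/1234 = -1159275/617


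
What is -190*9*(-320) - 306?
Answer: 546894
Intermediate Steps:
-190*9*(-320) - 306 = -1710*(-320) - 306 = 547200 - 306 = 546894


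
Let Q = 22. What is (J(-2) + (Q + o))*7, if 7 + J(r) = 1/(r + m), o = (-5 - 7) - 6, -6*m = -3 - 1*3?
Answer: -28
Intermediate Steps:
m = 1 (m = -(-3 - 1*3)/6 = -(-3 - 3)/6 = -1/6*(-6) = 1)
o = -18 (o = -12 - 6 = -18)
J(r) = -7 + 1/(1 + r) (J(r) = -7 + 1/(r + 1) = -7 + 1/(1 + r))
(J(-2) + (Q + o))*7 = ((-6 - 7*(-2))/(1 - 2) + (22 - 18))*7 = ((-6 + 14)/(-1) + 4)*7 = (-1*8 + 4)*7 = (-8 + 4)*7 = -4*7 = -28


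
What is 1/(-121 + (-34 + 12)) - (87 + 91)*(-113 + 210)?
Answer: -2469039/143 ≈ -17266.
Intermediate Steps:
1/(-121 + (-34 + 12)) - (87 + 91)*(-113 + 210) = 1/(-121 - 22) - 178*97 = 1/(-143) - 1*17266 = -1/143 - 17266 = -2469039/143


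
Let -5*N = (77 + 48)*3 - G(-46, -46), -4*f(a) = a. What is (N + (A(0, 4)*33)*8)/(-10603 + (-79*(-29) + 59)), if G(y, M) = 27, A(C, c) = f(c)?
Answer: 556/13755 ≈ 0.040422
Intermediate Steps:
f(a) = -a/4
A(C, c) = -c/4
N = -348/5 (N = -((77 + 48)*3 - 1*27)/5 = -(125*3 - 27)/5 = -(375 - 27)/5 = -⅕*348 = -348/5 ≈ -69.600)
(N + (A(0, 4)*33)*8)/(-10603 + (-79*(-29) + 59)) = (-348/5 + (-¼*4*33)*8)/(-10603 + (-79*(-29) + 59)) = (-348/5 - 1*33*8)/(-10603 + (2291 + 59)) = (-348/5 - 33*8)/(-10603 + 2350) = (-348/5 - 264)/(-8253) = -1668/5*(-1/8253) = 556/13755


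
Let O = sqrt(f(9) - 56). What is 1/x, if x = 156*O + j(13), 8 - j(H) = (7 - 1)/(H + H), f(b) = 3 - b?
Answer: 1313/255002809 - 26364*I*sqrt(62)/255002809 ≈ 5.149e-6 - 0.00081407*I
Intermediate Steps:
j(H) = 8 - 3/H (j(H) = 8 - (7 - 1)/(H + H) = 8 - 6/(2*H) = 8 - 6*1/(2*H) = 8 - 3/H)
O = I*sqrt(62) (O = sqrt((3 - 1*9) - 56) = sqrt((3 - 9) - 56) = sqrt(-6 - 56) = sqrt(-62) = I*sqrt(62) ≈ 7.874*I)
x = 101/13 + 156*I*sqrt(62) (x = 156*(I*sqrt(62)) + (8 - 3/13) = 156*I*sqrt(62) + (8 - 3*1/13) = 156*I*sqrt(62) + (8 - 3/13) = 156*I*sqrt(62) + 101/13 = 101/13 + 156*I*sqrt(62) ≈ 7.7692 + 1228.3*I)
1/x = 1/(101/13 + 156*I*sqrt(62))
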